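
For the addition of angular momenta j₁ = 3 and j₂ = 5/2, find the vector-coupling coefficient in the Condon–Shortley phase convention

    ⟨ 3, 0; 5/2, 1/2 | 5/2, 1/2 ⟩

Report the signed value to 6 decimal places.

+√(8/105) = +0.276026

triangle: 3!×3!×2!/9! = 72/362880
(j±m)!: 3!×3!×3!×2!×3!×2! = 5184
prefactor² = (2J+1)×Δ×N² = 216/35
  k=1: −1/(1!×2!×2!×2!×1!×0!) = -1/8
  k=2: +1/(2!×1!×1!×1!×2!×1!) = 1/4
  k=3: −1/(3!×0!×0!×0!×3!×2!) = -1/72
Σ = 1/9  ⇒  CG² = 216/35×1/9² = 8/105
CG = +√(8/105) = +0.276026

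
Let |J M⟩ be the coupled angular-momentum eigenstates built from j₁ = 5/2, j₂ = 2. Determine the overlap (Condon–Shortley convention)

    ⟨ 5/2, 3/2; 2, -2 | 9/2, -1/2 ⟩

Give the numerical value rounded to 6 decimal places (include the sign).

j₁+j₂−J=0  J+j₁−j₂=5  J−j₁+j₂=4  j₁+j₂+J+1=10
(j₁±m₁, j₂±m₂, J±M) = (4,1,0,4,4,5)
P² = 92160/7
sum k=0..0:
  [0] +1/576 = 1/576
S = 1/576
C² = P²·S² = 5/126 ; C = +0.199205

+√(5/126) = +0.199205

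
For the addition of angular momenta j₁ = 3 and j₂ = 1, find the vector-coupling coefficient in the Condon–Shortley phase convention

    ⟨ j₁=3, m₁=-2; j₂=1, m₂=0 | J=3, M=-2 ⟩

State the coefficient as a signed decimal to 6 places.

-0.577350  (= −√(1/3))

j₁+j₂−J=1  J+j₁−j₂=5  J−j₁+j₂=1  j₁+j₂+J+1=8
(j₁±m₁, j₂±m₂, J±M) = (1,5,1,1,1,5)
P² = 300
sum k=0..1:
  [0] +1/120 = 1/120
  [1] −1/24 = -1/24
S = -1/30
C² = P²·S² = 1/3 ; C = -0.577350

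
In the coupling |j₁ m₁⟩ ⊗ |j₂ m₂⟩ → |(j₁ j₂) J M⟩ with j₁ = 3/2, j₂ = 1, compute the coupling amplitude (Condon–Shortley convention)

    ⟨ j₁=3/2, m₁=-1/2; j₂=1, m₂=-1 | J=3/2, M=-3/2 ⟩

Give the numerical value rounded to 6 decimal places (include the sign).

√[4·1!2!1!/5! · 1!2!0!2!0!3!] = √(8/5)
  +(−1)^0/∏(0,1,2,0,0,1)! = 1/2  (running 1/2)
⟨..|..⟩ = √(8/5)·(1/2) = +0.632456

+0.632456  (= +√(2/5))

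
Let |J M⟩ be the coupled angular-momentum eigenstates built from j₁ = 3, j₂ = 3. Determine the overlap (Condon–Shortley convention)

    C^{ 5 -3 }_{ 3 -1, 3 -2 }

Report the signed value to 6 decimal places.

√[11·1!5!5!/12! · 2!4!1!5!2!8!] = √(153600)
  +(−1)^0/∏(0,1,4,1,1,4)! = 1/576  (running 1/576)
  +(−1)^1/∏(1,0,3,0,2,5)! = -1/1440  (running 1/960)
⟨..|..⟩ = √(153600)·(1/960) = +0.408248

+√(1/6) ≈ +0.408248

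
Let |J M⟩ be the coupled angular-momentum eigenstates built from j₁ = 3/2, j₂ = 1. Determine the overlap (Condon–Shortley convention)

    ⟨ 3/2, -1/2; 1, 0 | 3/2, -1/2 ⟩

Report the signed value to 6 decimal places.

-0.258199  (= −√(1/15))

j₁+j₂−J=1  J+j₁−j₂=2  J−j₁+j₂=1  j₁+j₂+J+1=5
(j₁±m₁, j₂±m₂, J±M) = (1,2,1,1,1,2)
P² = 4/15
sum k=0..1:
  [0] +1/2 = 1/2
  [1] −1/1 = -1
S = -1/2
C² = P²·S² = 1/15 ; C = -0.258199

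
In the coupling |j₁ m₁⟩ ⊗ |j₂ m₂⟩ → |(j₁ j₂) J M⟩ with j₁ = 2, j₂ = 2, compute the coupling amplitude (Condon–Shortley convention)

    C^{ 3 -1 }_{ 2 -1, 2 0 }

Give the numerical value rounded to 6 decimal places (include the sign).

−√(1/5) ≈ -0.447214

triangle: 1!·3!·3!/8! = 36/40320
(j±m)!: 1!·3!·2!·2!·2!·4! = 1152
prefactor² = (2J+1)·Δ·N² = 36/5
  k=0: +1/(0!·1!·3!·2!·0!·1!) = 1/12
  k=1: −1/(1!·0!·2!·1!·1!·2!) = -1/4
Σ = -1/6  ⇒  CG² = 36/5·(-1/6)² = 1/5
CG = −√(1/5) = -0.447214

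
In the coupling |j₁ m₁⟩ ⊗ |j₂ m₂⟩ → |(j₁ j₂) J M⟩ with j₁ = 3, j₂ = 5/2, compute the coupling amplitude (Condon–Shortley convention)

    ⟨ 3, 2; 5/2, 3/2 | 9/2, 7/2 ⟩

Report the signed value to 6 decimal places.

j₁+j₂−J=1  J+j₁−j₂=5  J−j₁+j₂=4  j₁+j₂+J+1=11
(j₁±m₁, j₂±m₂, J±M) = (5,1,4,1,8,1)
P² = 921600/11
sum k=0..1:
  [0] +1/576 = 1/576
  [1] −1/720 = -1/720
S = 1/2880
C² = P²·S² = 1/99 ; C = +0.100504

+√(1/99) = +0.100504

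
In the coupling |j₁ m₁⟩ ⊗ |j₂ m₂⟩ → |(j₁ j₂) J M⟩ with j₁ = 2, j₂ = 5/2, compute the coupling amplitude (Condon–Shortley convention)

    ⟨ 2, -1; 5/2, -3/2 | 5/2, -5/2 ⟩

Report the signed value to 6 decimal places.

-0.654654  (= −√(3/7))

triangle: 2!×2!×3!/8! = 24/40320
(j±m)!: 1!×3!×1!×4!×0!×5! = 17280
prefactor² = (2J+1)×Δ×N² = 432/7
  k=1: −1/(1!×1!×2!×0!×0!×3!) = -1/12
Σ = -1/12  ⇒  CG² = 432/7×(-1/12)² = 3/7
CG = −√(3/7) = -0.654654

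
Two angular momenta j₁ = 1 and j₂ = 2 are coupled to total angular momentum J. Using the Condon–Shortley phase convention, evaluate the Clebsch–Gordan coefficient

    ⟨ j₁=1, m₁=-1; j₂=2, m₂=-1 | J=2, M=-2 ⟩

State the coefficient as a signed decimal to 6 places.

-0.577350  (= −√(1/3))

triangle: 1!*1!*3!/6! = 6/720
(j±m)!: 0!*2!*1!*3!*0!*4! = 288
prefactor² = (2J+1)*Δ*N² = 12
  k=1: −1/(1!*0!*1!*0!*0!*3!) = -1/6
Σ = -1/6  ⇒  CG² = 12*(-1/6)² = 1/3
CG = −√(1/3) = -0.577350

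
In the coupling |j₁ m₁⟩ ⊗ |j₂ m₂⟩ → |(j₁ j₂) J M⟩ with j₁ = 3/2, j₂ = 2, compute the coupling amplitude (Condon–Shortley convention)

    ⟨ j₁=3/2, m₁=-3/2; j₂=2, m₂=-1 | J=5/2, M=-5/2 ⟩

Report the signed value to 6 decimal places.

-0.654654  (= −√(3/7))

√[6·1!2!3!/7! · 0!3!1!3!0!5!] = √(432/7)
  +(−1)^1/∏(1,0,2,0,0,3)! = -1/12  (running -1/12)
⟨..|..⟩ = √(432/7)·(-1/12) = -0.654654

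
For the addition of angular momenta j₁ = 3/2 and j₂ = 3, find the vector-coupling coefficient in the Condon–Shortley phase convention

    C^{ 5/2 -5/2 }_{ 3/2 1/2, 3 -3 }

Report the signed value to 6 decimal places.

+0.731925

√[6·2!1!4!/8! · 2!1!0!6!0!5!] = √(8640/7)
  +(−1)^0/∏(0,2,1,0,0,4)! = 1/48  (running 1/48)
⟨..|..⟩ = √(8640/7)·(1/48) = +0.731925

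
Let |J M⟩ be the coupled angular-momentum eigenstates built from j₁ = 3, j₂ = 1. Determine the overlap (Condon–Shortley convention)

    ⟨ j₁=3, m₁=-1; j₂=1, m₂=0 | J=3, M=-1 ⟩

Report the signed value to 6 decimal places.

triangle: 1!·5!·1!/8! = 120/40320
(j±m)!: 2!·4!·1!·1!·2!·4! = 2304
prefactor² = (2J+1)·Δ·N² = 48
  k=0: +1/(0!·1!·4!·1!·1!·0!) = 1/24
  k=1: −1/(1!·0!·3!·0!·2!·1!) = -1/12
Σ = -1/24  ⇒  CG² = 48·(-1/24)² = 1/12
CG = −√(1/12) = -0.288675

−√(1/12) ≈ -0.288675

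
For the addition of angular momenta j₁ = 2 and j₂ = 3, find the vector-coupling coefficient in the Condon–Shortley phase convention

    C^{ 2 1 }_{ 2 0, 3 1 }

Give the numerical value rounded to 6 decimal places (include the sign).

+√(1/7) = +0.377964

√[5·3!1!3!/8! · 2!2!4!2!3!1!] = √(36/7)
  +(−1)^1/∏(1,2,1,3,0,0)! = -1/12  (running -1/12)
  +(−1)^2/∏(2,1,0,2,1,1)! = 1/4  (running 1/6)
⟨..|..⟩ = √(36/7)·(1/6) = +0.377964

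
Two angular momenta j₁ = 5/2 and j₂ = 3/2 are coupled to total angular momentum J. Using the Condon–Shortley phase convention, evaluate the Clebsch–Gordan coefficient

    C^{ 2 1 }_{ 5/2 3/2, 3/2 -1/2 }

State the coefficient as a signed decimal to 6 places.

+0.154303

triangle: 2!×3!×1!/7! = 12/5040
(j±m)!: 4!×1!×1!×2!×3!×1! = 288
prefactor² = (2J+1)×Δ×N² = 24/7
  k=0: +1/(0!×2!×1!×1!×2!×0!) = 1/4
  k=1: −1/(1!×1!×0!×0!×3!×1!) = -1/6
Σ = 1/12  ⇒  CG² = 24/7×1/12² = 1/42
CG = +√(1/42) = +0.154303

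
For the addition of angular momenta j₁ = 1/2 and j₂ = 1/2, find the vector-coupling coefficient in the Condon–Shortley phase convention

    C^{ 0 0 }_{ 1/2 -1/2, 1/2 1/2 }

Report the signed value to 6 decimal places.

−√(1/2) ≈ -0.707107

j₁+j₂−J=1  J+j₁−j₂=0  J−j₁+j₂=0  j₁+j₂+J+1=2
(j₁±m₁, j₂±m₂, J±M) = (0,1,1,0,0,0)
P² = 1/2
sum k=1..1:
  [1] −1/1 = -1
S = -1
C² = P²·S² = 1/2 ; C = -0.707107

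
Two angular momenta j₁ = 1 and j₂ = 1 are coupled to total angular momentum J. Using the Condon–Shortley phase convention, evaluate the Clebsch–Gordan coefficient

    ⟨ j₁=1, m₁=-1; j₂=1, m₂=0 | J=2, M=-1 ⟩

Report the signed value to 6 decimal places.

+0.707107  (= +√(1/2))

triangle: 0!×2!×2!/5! = 4/120
(j±m)!: 0!×2!×1!×1!×1!×3! = 12
prefactor² = (2J+1)×Δ×N² = 2
  k=0: +1/(0!×0!×2!×1!×0!×1!) = 1/2
Σ = 1/2  ⇒  CG² = 2×1/2² = 1/2
CG = +√(1/2) = +0.707107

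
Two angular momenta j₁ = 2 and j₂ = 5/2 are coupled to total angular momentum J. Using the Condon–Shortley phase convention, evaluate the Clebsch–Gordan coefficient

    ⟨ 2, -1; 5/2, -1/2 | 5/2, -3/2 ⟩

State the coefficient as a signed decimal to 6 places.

−√(6/35) = -0.414039

√[6·2!2!3!/8! · 1!3!2!3!1!4!] = √(216/35)
  +(−1)^1/∏(1,1,2,1,0,2)! = -1/4  (running -1/4)
  +(−1)^2/∏(2,0,1,0,1,3)! = 1/12  (running -1/6)
⟨..|..⟩ = √(216/35)·(-1/6) = -0.414039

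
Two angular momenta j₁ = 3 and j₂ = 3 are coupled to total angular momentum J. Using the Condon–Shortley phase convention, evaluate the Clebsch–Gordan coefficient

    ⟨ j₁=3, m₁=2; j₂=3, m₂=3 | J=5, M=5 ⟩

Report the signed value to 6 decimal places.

−√(1/2) = -0.707107

j₁+j₂−J=1  J+j₁−j₂=5  J−j₁+j₂=5  j₁+j₂+J+1=12
(j₁±m₁, j₂±m₂, J±M) = (5,1,6,0,10,0)
P² = 103680000
sum k=1..1:
  [1] −1/14400 = -1/14400
S = -1/14400
C² = P²·S² = 1/2 ; C = -0.707107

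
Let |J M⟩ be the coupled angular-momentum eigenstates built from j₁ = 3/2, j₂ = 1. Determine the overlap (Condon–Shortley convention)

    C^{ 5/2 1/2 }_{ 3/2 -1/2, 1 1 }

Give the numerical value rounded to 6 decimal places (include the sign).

+0.547723  (= +√(3/10))

j₁+j₂−J=0  J+j₁−j₂=3  J−j₁+j₂=2  j₁+j₂+J+1=6
(j₁±m₁, j₂±m₂, J±M) = (1,2,2,0,3,2)
P² = 24/5
sum k=0..0:
  [0] +1/4 = 1/4
S = 1/4
C² = P²·S² = 3/10 ; C = +0.547723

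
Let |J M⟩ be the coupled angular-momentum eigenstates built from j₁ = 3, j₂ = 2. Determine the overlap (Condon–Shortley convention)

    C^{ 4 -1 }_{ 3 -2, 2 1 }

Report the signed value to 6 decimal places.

−√(7/20) ≈ -0.591608

√[9·1!5!3!/10! · 1!5!3!1!3!5!] = √(6480/7)
  +(−1)^0/∏(0,1,5,3,0,0)! = 1/720  (running 1/720)
  +(−1)^1/∏(1,0,4,2,1,1)! = -1/48  (running -7/360)
⟨..|..⟩ = √(6480/7)·(-7/360) = -0.591608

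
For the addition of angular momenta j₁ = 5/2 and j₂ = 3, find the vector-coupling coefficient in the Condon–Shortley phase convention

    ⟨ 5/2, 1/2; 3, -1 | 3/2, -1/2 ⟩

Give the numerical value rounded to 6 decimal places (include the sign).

triangle: 4!*1!*2!/8! = 48/40320
(j±m)!: 3!*2!*2!*4!*1!*2! = 1152
prefactor² = (2J+1)*Δ*N² = 192/35
  k=1: −1/(1!*3!*1!*1!*0!*1!) = -1/6
  k=2: +1/(2!*2!*0!*0!*1!*2!) = 1/8
Σ = -1/24  ⇒  CG² = 192/35*(-1/24)² = 1/105
CG = −√(1/105) = -0.097590

−√(1/105) = -0.097590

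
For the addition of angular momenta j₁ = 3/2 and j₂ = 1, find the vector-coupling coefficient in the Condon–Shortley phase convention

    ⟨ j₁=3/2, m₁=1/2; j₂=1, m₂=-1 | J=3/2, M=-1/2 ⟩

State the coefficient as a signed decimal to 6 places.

√[4·1!2!1!/5! · 2!1!0!2!1!2!] = √(8/15)
  +(−1)^0/∏(0,1,1,0,1,1)! = 1  (running 1)
⟨..|..⟩ = √(8/15)·(1) = +0.730297

+0.730297  (= +√(8/15))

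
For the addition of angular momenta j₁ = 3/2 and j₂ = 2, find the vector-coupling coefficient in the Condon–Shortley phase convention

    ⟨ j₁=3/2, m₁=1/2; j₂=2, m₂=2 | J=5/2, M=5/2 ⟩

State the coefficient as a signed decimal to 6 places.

triangle: 1!×2!×3!/7! = 12/5040
(j±m)!: 2!×1!×4!×0!×5!×0! = 5760
prefactor² = (2J+1)×Δ×N² = 576/7
  k=1: −1/(1!×0!×0!×3!×2!×0!) = -1/12
Σ = -1/12  ⇒  CG² = 576/7×(-1/12)² = 4/7
CG = −√(4/7) = -0.755929

−√(4/7) = -0.755929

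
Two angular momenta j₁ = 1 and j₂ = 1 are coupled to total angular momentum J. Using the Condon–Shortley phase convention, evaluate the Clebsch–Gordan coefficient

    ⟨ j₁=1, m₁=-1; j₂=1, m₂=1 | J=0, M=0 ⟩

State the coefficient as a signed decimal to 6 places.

j₁+j₂−J=2  J+j₁−j₂=0  J−j₁+j₂=0  j₁+j₂+J+1=3
(j₁±m₁, j₂±m₂, J±M) = (0,2,2,0,0,0)
P² = 4/3
sum k=2..2:
  [2] +1/2 = 1/2
S = 1/2
C² = P²·S² = 1/3 ; C = +0.577350

+√(1/3) = +0.577350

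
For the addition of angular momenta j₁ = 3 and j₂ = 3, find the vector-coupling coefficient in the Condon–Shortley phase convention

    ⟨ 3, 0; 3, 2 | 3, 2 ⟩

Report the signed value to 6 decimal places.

+0.408248

√[7·3!3!3!/10! · 3!3!5!1!5!1!] = √(216)
  +(−1)^2/∏(2,1,1,3,2,0)! = 1/24  (running 1/24)
  +(−1)^3/∏(3,0,0,2,3,1)! = -1/72  (running 1/36)
⟨..|..⟩ = √(216)·(1/36) = +0.408248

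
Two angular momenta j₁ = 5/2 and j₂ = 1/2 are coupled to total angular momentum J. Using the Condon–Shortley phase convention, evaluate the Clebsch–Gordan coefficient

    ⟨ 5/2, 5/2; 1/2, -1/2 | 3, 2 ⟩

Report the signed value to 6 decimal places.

+0.408248  (= +√(1/6))

triangle: 0!×5!×1!/7! = 120/5040
(j±m)!: 5!×0!×0!×1!×5!×1! = 14400
prefactor² = (2J+1)×Δ×N² = 2400
  k=0: +1/(0!×0!×0!×0!×5!×1!) = 1/120
Σ = 1/120  ⇒  CG² = 2400×1/120² = 1/6
CG = +√(1/6) = +0.408248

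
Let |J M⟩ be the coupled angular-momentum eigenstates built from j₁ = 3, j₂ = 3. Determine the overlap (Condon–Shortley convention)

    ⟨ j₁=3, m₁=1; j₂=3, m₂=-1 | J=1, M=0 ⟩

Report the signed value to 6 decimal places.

√[3·5!1!1!/8! · 4!2!2!4!1!1!] = √(144/7)
  +(−1)^1/∏(1,4,1,1,0,0)! = -1/24  (running -1/24)
  +(−1)^2/∏(2,3,0,0,1,1)! = 1/12  (running 1/24)
⟨..|..⟩ = √(144/7)·(1/24) = +0.188982

+√(1/28) ≈ +0.188982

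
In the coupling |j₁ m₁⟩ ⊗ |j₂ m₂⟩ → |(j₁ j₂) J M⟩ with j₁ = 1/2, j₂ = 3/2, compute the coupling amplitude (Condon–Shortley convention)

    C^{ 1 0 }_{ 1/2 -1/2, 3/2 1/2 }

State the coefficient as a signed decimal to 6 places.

√[3·1!0!2!/4! · 0!1!2!1!1!1!] = √(1/2)
  +(−1)^1/∏(1,0,0,1,0,1)! = -1  (running -1)
⟨..|..⟩ = √(1/2)·(-1) = -0.707107

-0.707107  (= −√(1/2))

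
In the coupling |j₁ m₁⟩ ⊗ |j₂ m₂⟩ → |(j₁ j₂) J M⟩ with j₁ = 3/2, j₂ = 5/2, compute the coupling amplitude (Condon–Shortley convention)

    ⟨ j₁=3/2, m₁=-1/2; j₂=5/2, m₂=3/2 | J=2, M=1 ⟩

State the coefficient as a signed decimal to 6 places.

√[5·2!1!3!/7! · 1!2!4!1!3!1!] = √(24/7)
  +(−1)^1/∏(1,1,1,3,0,0)! = -1/6  (running -1/6)
  +(−1)^2/∏(2,0,0,2,1,1)! = 1/4  (running 1/12)
⟨..|..⟩ = √(24/7)·(1/12) = +0.154303

+0.154303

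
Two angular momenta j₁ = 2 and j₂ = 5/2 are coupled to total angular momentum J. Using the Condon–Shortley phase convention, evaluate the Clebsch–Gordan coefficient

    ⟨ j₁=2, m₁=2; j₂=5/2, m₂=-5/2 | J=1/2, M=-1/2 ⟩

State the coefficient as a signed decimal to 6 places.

j₁+j₂−J=4  J+j₁−j₂=0  J−j₁+j₂=1  j₁+j₂+J+1=6
(j₁±m₁, j₂±m₂, J±M) = (4,0,0,5,0,1)
P² = 192
sum k=0..0:
  [0] +1/24 = 1/24
S = 1/24
C² = P²·S² = 1/3 ; C = +0.577350

+0.577350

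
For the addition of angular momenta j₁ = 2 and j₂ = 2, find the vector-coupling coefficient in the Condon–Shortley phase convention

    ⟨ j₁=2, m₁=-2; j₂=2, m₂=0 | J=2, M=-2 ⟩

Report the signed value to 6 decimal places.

+0.534522  (= +√(2/7))

j₁+j₂−J=2  J+j₁−j₂=2  J−j₁+j₂=2  j₁+j₂+J+1=7
(j₁±m₁, j₂±m₂, J±M) = (0,4,2,2,0,4)
P² = 128/7
sum k=2..2:
  [2] +1/8 = 1/8
S = 1/8
C² = P²·S² = 2/7 ; C = +0.534522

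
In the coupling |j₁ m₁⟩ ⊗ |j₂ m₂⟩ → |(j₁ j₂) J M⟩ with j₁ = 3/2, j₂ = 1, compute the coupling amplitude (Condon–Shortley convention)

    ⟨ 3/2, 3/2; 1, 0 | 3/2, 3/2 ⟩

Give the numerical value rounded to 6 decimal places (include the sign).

triangle: 1!×2!×1!/5! = 2/120
(j±m)!: 3!×0!×1!×1!×3!×0! = 36
prefactor² = (2J+1)×Δ×N² = 12/5
  k=0: +1/(0!×1!×0!×1!×2!×0!) = 1/2
Σ = 1/2  ⇒  CG² = 12/5×1/2² = 3/5
CG = +√(3/5) = +0.774597

+√(3/5) = +0.774597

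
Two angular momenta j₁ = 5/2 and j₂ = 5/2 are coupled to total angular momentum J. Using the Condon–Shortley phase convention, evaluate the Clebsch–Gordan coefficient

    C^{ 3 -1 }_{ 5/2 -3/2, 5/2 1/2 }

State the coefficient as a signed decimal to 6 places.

+√(1/30) ≈ +0.182574

j₁+j₂−J=2  J+j₁−j₂=3  J−j₁+j₂=3  j₁+j₂+J+1=9
(j₁±m₁, j₂±m₂, J±M) = (1,4,3,2,2,4)
P² = 96/5
sum k=1..2:
  [1] −1/12 = -1/12
  [2] +1/8 = 1/8
S = 1/24
C² = P²·S² = 1/30 ; C = +0.182574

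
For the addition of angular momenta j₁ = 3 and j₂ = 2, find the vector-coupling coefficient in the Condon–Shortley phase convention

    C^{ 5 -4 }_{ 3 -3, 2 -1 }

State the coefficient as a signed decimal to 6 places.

j₁+j₂−J=0  J+j₁−j₂=6  J−j₁+j₂=4  j₁+j₂+J+1=11
(j₁±m₁, j₂±m₂, J±M) = (0,6,1,3,1,9)
P² = 7464960
sum k=0..0:
  [0] +1/4320 = 1/4320
S = 1/4320
C² = P²·S² = 2/5 ; C = +0.632456

+√(2/5) = +0.632456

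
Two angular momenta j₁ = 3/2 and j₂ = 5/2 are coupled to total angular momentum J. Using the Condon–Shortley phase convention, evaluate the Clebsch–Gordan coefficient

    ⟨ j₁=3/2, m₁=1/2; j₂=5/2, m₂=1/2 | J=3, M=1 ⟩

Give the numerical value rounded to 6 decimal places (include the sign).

+√(1/60) ≈ +0.129099

triangle: 1!*2!*4!/8! = 48/40320
(j±m)!: 2!*1!*3!*2!*4!*2! = 1152
prefactor² = (2J+1)*Δ*N² = 48/5
  k=0: +1/(0!*1!*1!*3!*1!*1!) = 1/6
  k=1: −1/(1!*0!*0!*2!*2!*2!) = -1/8
Σ = 1/24  ⇒  CG² = 48/5*1/24² = 1/60
CG = +√(1/60) = +0.129099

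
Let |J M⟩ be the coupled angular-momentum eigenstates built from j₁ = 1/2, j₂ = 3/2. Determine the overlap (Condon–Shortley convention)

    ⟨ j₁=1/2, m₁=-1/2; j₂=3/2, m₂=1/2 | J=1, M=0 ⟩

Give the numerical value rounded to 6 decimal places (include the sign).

−√(1/2) = -0.707107

√[3·1!0!2!/4! · 0!1!2!1!1!1!] = √(1/2)
  +(−1)^1/∏(1,0,0,1,0,1)! = -1  (running -1)
⟨..|..⟩ = √(1/2)·(-1) = -0.707107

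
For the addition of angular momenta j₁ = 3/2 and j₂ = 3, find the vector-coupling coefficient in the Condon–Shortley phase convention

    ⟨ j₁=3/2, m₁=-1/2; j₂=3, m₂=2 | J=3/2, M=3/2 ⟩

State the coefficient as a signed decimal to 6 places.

triangle: 3!·0!·3!/7! = 36/5040
(j±m)!: 1!·2!·5!·1!·3!·0! = 1440
prefactor² = (2J+1)·Δ·N² = 288/7
  k=2: +1/(2!·1!·0!·3!·0!·0!) = 1/12
Σ = 1/12  ⇒  CG² = 288/7·1/12² = 2/7
CG = +√(2/7) = +0.534522

+√(2/7) ≈ +0.534522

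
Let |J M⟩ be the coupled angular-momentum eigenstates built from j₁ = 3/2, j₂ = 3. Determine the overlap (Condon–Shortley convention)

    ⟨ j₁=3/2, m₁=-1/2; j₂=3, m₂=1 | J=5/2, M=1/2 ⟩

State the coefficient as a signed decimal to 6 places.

j₁+j₂−J=2  J+j₁−j₂=1  J−j₁+j₂=4  j₁+j₂+J+1=8
(j₁±m₁, j₂±m₂, J±M) = (1,2,4,2,3,2)
P² = 288/35
sum k=1..2:
  [1] −1/6 = -1/6
  [2] +1/8 = 1/8
S = -1/24
C² = P²·S² = 1/70 ; C = -0.119523

−√(1/70) = -0.119523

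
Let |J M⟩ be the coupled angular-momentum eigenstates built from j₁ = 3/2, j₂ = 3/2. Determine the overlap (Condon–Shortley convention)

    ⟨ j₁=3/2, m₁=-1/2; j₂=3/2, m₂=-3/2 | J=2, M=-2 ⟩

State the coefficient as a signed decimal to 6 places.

+0.707107

j₁+j₂−J=1  J+j₁−j₂=2  J−j₁+j₂=2  j₁+j₂+J+1=6
(j₁±m₁, j₂±m₂, J±M) = (1,2,0,3,0,4)
P² = 8
sum k=0..0:
  [0] +1/4 = 1/4
S = 1/4
C² = P²·S² = 1/2 ; C = +0.707107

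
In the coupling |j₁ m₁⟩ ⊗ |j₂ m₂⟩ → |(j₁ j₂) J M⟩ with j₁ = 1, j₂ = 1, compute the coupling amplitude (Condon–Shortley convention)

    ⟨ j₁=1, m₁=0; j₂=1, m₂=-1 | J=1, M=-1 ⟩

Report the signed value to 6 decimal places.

+0.707107  (= +√(1/2))

√[3·1!1!1!/4! · 1!1!0!2!0!2!] = √(1/2)
  +(−1)^0/∏(0,1,1,0,0,1)! = 1  (running 1)
⟨..|..⟩ = √(1/2)·(1) = +0.707107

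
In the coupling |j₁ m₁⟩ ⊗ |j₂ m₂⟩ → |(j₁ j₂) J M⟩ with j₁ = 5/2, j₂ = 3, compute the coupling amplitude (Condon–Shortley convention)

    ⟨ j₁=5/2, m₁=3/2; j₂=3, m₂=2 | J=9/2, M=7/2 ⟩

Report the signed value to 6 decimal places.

-0.100504

triangle: 1!·4!·5!/11! = 2880/39916800
(j±m)!: 4!·1!·5!·1!·8!·1! = 116121600
prefactor² = (2J+1)·Δ·N² = 921600/11
  k=0: +1/(0!·1!·1!·5!·3!·0!) = 1/720
  k=1: −1/(1!·0!·0!·4!·4!·1!) = -1/576
Σ = -1/2880  ⇒  CG² = 921600/11·(-1/2880)² = 1/99
CG = −√(1/99) = -0.100504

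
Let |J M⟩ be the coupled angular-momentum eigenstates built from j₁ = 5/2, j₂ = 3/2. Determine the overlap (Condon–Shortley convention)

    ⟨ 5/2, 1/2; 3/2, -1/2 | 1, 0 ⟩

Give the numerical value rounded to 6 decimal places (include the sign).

-0.547723  (= −√(3/10))

triangle: 3!*2!*0!/6! = 12/720
(j±m)!: 3!*2!*1!*2!*1!*1! = 24
prefactor² = (2J+1)*Δ*N² = 6/5
  k=1: −1/(1!*2!*1!*0!*1!*0!) = -1/2
Σ = -1/2  ⇒  CG² = 6/5*(-1/2)² = 3/10
CG = −√(3/10) = -0.547723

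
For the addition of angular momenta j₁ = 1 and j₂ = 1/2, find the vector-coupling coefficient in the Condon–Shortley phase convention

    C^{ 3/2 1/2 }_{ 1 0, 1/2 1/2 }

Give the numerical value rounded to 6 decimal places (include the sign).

√[4·0!2!1!/4! · 1!1!1!0!2!1!] = √(2/3)
  +(−1)^0/∏(0,0,1,1,1,0)! = 1  (running 1)
⟨..|..⟩ = √(2/3)·(1) = +0.816497

+√(2/3) = +0.816497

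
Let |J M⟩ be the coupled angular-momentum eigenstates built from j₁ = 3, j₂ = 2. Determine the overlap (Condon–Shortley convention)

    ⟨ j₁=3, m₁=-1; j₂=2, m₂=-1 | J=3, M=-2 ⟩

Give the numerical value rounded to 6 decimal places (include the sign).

j₁+j₂−J=2  J+j₁−j₂=4  J−j₁+j₂=2  j₁+j₂+J+1=9
(j₁±m₁, j₂±m₂, J±M) = (2,4,1,3,1,5)
P² = 64
sum k=0..1:
  [0] +1/48 = 1/48
  [1] −1/12 = -1/12
S = -1/16
C² = P²·S² = 1/4 ; C = -0.500000

-0.500000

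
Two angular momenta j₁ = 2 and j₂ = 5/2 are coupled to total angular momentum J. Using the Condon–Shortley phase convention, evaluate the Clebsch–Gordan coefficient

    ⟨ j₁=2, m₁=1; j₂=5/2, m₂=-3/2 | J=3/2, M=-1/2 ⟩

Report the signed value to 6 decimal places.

j₁+j₂−J=3  J+j₁−j₂=1  J−j₁+j₂=2  j₁+j₂+J+1=7
(j₁±m₁, j₂±m₂, J±M) = (3,1,1,4,1,2)
P² = 96/35
sum k=0..1:
  [0] +1/6 = 1/6
  [1] −1/4 = -1/4
S = -1/12
C² = P²·S² = 2/105 ; C = -0.138013

−√(2/105) = -0.138013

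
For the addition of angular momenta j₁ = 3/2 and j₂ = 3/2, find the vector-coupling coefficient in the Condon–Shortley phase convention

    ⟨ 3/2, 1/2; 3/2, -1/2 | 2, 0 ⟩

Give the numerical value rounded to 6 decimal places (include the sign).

+√(1/4) ≈ +0.500000

j₁+j₂−J=1  J+j₁−j₂=2  J−j₁+j₂=2  j₁+j₂+J+1=6
(j₁±m₁, j₂±m₂, J±M) = (2,1,1,2,2,2)
P² = 4/9
sum k=0..1:
  [0] +1/1 = 1
  [1] −1/4 = -1/4
S = 3/4
C² = P²·S² = 1/4 ; C = +0.500000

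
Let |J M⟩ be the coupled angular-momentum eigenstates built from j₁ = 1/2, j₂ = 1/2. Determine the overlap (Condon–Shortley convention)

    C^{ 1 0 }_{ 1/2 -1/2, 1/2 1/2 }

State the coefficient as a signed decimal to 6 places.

+0.707107

j₁+j₂−J=0  J+j₁−j₂=1  J−j₁+j₂=1  j₁+j₂+J+1=3
(j₁±m₁, j₂±m₂, J±M) = (0,1,1,0,1,1)
P² = 1/2
sum k=0..0:
  [0] +1/1 = 1
S = 1
C² = P²·S² = 1/2 ; C = +0.707107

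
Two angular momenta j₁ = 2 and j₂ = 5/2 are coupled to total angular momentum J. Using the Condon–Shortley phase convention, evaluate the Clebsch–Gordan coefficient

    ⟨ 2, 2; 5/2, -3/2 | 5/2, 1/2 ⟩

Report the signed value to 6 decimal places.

j₁+j₂−J=2  J+j₁−j₂=2  J−j₁+j₂=3  j₁+j₂+J+1=8
(j₁±m₁, j₂±m₂, J±M) = (4,0,1,4,3,2)
P² = 864/35
sum k=0..0:
  [0] +1/8 = 1/8
S = 1/8
C² = P²·S² = 27/70 ; C = +0.621059

+√(27/70) ≈ +0.621059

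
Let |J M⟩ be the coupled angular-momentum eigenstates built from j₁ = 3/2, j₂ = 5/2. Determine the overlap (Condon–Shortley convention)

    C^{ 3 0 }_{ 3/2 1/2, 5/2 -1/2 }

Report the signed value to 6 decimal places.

triangle: 1!·2!·4!/8! = 48/40320
(j±m)!: 2!·1!·2!·3!·3!·3! = 864
prefactor² = (2J+1)·Δ·N² = 36/5
  k=0: +1/(0!·1!·1!·2!·1!·2!) = 1/4
  k=1: −1/(1!·0!·0!·1!·2!·3!) = -1/12
Σ = 1/6  ⇒  CG² = 36/5·1/6² = 1/5
CG = +√(1/5) = +0.447214

+√(1/5) = +0.447214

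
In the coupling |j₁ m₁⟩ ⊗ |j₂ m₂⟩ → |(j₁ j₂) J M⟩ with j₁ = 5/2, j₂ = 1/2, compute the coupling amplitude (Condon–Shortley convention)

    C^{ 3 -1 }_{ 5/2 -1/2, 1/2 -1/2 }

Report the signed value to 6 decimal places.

√[7·0!5!1!/7! · 2!3!0!1!2!4!] = √(96)
  +(−1)^0/∏(0,0,3,0,2,1)! = 1/12  (running 1/12)
⟨..|..⟩ = √(96)·(1/12) = +0.816497

+0.816497  (= +√(2/3))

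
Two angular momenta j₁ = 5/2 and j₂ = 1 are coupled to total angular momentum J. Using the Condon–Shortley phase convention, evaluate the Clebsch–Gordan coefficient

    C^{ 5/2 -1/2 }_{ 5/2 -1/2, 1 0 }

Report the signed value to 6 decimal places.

−√(1/35) ≈ -0.169031

j₁+j₂−J=1  J+j₁−j₂=4  J−j₁+j₂=1  j₁+j₂+J+1=7
(j₁±m₁, j₂±m₂, J±M) = (2,3,1,1,2,3)
P² = 144/35
sum k=0..1:
  [0] +1/6 = 1/6
  [1] −1/4 = -1/4
S = -1/12
C² = P²·S² = 1/35 ; C = -0.169031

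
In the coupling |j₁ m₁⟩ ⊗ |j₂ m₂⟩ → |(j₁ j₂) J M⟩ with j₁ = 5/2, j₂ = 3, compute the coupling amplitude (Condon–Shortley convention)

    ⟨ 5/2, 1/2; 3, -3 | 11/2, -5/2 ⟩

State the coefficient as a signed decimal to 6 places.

√[12·0!5!6!/12! · 3!2!0!6!3!8!] = √(49766400/11)
  +(−1)^0/∏(0,0,2,0,3,6)! = 1/8640  (running 1/8640)
⟨..|..⟩ = √(49766400/11)·(1/8640) = +0.246183

+0.246183  (= +√(2/33))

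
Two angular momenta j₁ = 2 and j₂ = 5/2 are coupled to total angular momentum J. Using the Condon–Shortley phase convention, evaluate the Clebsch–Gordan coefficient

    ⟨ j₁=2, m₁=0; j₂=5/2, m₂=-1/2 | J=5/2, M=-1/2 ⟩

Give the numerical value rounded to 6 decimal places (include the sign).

j₁+j₂−J=2  J+j₁−j₂=2  J−j₁+j₂=3  j₁+j₂+J+1=8
(j₁±m₁, j₂±m₂, J±M) = (2,2,2,3,2,3)
P² = 72/35
sum k=0..2:
  [0] +1/8 = 1/8
  [1] −1/2 = -1/2
  [2] +1/24 = 1/24
S = -1/3
C² = P²·S² = 8/35 ; C = -0.478091

−√(8/35) = -0.478091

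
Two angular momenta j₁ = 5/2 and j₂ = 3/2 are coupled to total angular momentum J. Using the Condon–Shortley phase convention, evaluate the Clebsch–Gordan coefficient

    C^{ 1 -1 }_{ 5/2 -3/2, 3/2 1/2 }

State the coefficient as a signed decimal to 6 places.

√[3·3!2!0!/6! · 1!4!2!1!0!2!] = √(24/5)
  +(−1)^2/∏(2,1,2,0,0,0)! = 1/4  (running 1/4)
⟨..|..⟩ = √(24/5)·(1/4) = +0.547723

+√(3/10) ≈ +0.547723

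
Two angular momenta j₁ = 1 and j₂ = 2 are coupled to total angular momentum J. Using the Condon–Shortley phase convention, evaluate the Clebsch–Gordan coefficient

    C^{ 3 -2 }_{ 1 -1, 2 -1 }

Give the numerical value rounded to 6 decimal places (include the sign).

triangle: 0!*2!*4!/7! = 48/5040
(j±m)!: 0!*2!*1!*3!*1!*5! = 1440
prefactor² = (2J+1)*Δ*N² = 96
  k=0: +1/(0!*0!*2!*1!*0!*3!) = 1/12
Σ = 1/12  ⇒  CG² = 96*1/12² = 2/3
CG = +√(2/3) = +0.816497

+√(2/3) ≈ +0.816497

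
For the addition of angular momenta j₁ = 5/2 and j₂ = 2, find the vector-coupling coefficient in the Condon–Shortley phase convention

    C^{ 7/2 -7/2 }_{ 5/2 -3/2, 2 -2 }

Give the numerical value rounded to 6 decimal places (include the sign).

√[8·1!4!3!/9! · 1!4!0!4!0!7!] = √(9216)
  +(−1)^0/∏(0,1,4,0,0,3)! = 1/144  (running 1/144)
⟨..|..⟩ = √(9216)·(1/144) = +0.666667

+√(4/9) ≈ +0.666667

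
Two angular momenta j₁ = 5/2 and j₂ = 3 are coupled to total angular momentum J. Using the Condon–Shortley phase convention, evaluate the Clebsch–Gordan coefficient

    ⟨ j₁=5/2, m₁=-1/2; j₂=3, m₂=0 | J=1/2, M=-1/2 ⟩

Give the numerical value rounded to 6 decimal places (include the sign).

−√(1/7) ≈ -0.377964

√[2·5!0!1!/7! · 2!3!3!3!0!1!] = √(144/7)
  +(−1)^3/∏(3,2,0,0,0,1)! = -1/12  (running -1/12)
⟨..|..⟩ = √(144/7)·(-1/12) = -0.377964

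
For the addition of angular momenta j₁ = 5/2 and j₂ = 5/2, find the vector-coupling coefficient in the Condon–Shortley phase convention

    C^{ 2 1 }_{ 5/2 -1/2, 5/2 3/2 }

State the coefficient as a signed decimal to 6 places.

+0.377964  (= +√(1/7))

triangle: 3!·2!·2!/8! = 24/40320
(j±m)!: 2!·3!·4!·1!·3!·1! = 1728
prefactor² = (2J+1)·Δ·N² = 36/7
  k=2: +1/(2!·1!·1!·2!·1!·0!) = 1/4
  k=3: −1/(3!·0!·0!·1!·2!·1!) = -1/12
Σ = 1/6  ⇒  CG² = 36/7·1/6² = 1/7
CG = +√(1/7) = +0.377964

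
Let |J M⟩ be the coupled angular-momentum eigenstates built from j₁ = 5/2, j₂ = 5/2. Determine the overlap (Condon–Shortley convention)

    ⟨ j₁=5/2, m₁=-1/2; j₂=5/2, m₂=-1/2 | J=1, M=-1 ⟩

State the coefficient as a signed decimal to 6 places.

+√(9/35) ≈ +0.507093

j₁+j₂−J=4  J+j₁−j₂=1  J−j₁+j₂=1  j₁+j₂+J+1=7
(j₁±m₁, j₂±m₂, J±M) = (2,3,2,3,0,2)
P² = 144/35
sum k=2..2:
  [2] +1/4 = 1/4
S = 1/4
C² = P²·S² = 9/35 ; C = +0.507093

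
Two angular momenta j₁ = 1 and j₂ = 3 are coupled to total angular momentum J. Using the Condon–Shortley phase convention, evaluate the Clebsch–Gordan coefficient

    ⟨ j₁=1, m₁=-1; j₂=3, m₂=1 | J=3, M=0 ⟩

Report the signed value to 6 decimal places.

-0.707107

√[7·1!1!5!/8! · 0!2!4!2!3!3!] = √(72)
  +(−1)^1/∏(1,0,1,3,0,2)! = -1/12  (running -1/12)
⟨..|..⟩ = √(72)·(-1/12) = -0.707107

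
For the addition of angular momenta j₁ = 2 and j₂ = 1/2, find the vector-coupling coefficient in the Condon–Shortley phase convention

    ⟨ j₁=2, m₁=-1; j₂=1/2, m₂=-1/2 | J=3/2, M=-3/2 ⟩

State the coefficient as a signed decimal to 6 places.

+√(1/5) ≈ +0.447214

√[4·1!3!0!/5! · 1!3!0!1!0!3!] = √(36/5)
  +(−1)^0/∏(0,1,3,0,0,0)! = 1/6  (running 1/6)
⟨..|..⟩ = √(36/5)·(1/6) = +0.447214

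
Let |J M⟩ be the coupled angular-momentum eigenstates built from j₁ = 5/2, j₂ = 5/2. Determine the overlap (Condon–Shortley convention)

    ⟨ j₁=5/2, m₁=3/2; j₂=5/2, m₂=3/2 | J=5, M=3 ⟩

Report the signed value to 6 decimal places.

+√(5/9) ≈ +0.745356

√[11·0!5!5!/11! · 4!1!4!1!8!2!] = √(184320)
  +(−1)^0/∏(0,0,1,4,4,1)! = 1/576  (running 1/576)
⟨..|..⟩ = √(184320)·(1/576) = +0.745356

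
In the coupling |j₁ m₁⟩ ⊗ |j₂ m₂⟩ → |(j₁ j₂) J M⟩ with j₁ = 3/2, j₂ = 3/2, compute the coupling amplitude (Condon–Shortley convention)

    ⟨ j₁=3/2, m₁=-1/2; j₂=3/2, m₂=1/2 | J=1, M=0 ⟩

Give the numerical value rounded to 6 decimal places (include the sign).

-0.223607  (= −√(1/20))

j₁+j₂−J=2  J+j₁−j₂=1  J−j₁+j₂=1  j₁+j₂+J+1=5
(j₁±m₁, j₂±m₂, J±M) = (1,2,2,1,1,1)
P² = 1/5
sum k=1..2:
  [1] −1/1 = -1
  [2] +1/2 = 1/2
S = -1/2
C² = P²·S² = 1/20 ; C = -0.223607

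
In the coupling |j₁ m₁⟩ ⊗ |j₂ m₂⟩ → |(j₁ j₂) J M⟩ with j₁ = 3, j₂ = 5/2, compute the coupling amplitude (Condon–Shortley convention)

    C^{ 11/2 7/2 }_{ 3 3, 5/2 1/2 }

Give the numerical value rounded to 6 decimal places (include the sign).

+√(2/11) = +0.426401

√[12·0!6!5!/12! · 6!0!3!2!9!2!] = √(149299200/11)
  +(−1)^0/∏(0,0,0,3,6,2)! = 1/8640  (running 1/8640)
⟨..|..⟩ = √(149299200/11)·(1/8640) = +0.426401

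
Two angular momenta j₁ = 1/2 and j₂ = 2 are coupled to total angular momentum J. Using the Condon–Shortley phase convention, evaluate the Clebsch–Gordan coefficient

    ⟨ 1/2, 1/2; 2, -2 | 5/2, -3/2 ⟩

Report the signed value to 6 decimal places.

j₁+j₂−J=0  J+j₁−j₂=1  J−j₁+j₂=4  j₁+j₂+J+1=6
(j₁±m₁, j₂±m₂, J±M) = (1,0,0,4,1,4)
P² = 576/5
sum k=0..0:
  [0] +1/24 = 1/24
S = 1/24
C² = P²·S² = 1/5 ; C = +0.447214

+0.447214  (= +√(1/5))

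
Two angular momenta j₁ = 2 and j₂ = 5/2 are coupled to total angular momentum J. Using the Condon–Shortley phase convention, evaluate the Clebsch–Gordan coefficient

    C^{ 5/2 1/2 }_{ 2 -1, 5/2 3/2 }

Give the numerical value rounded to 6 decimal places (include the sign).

√[6·2!2!3!/8! · 1!3!4!1!3!2!] = √(216/35)
  +(−1)^1/∏(1,1,2,3,0,0)! = -1/12  (running -1/12)
  +(−1)^2/∏(2,0,1,2,1,1)! = 1/4  (running 1/6)
⟨..|..⟩ = √(216/35)·(1/6) = +0.414039

+√(6/35) = +0.414039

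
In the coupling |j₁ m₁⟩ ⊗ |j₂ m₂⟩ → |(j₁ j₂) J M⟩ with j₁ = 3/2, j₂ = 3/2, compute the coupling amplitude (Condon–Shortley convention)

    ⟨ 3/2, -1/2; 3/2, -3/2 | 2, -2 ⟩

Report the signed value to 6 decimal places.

triangle: 1!*2!*2!/6! = 4/720
(j±m)!: 1!*2!*0!*3!*0!*4! = 288
prefactor² = (2J+1)*Δ*N² = 8
  k=0: +1/(0!*1!*2!*0!*0!*2!) = 1/4
Σ = 1/4  ⇒  CG² = 8*1/4² = 1/2
CG = +√(1/2) = +0.707107

+√(1/2) ≈ +0.707107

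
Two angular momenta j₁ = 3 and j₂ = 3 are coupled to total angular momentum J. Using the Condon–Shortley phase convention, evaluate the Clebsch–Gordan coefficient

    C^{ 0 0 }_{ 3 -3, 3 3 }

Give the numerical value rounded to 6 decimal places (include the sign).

j₁+j₂−J=6  J+j₁−j₂=0  J−j₁+j₂=0  j₁+j₂+J+1=7
(j₁±m₁, j₂±m₂, J±M) = (0,6,6,0,0,0)
P² = 518400/7
sum k=6..6:
  [6] +1/720 = 1/720
S = 1/720
C² = P²·S² = 1/7 ; C = +0.377964

+√(1/7) = +0.377964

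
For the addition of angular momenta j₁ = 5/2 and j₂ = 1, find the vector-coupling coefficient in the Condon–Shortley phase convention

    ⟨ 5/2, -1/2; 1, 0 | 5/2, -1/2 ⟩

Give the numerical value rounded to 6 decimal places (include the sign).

-0.169031

triangle: 1!×4!×1!/7! = 24/5040
(j±m)!: 2!×3!×1!×1!×2!×3! = 144
prefactor² = (2J+1)×Δ×N² = 144/35
  k=0: +1/(0!×1!×3!×1!×1!×0!) = 1/6
  k=1: −1/(1!×0!×2!×0!×2!×1!) = -1/4
Σ = -1/12  ⇒  CG² = 144/35×(-1/12)² = 1/35
CG = −√(1/35) = -0.169031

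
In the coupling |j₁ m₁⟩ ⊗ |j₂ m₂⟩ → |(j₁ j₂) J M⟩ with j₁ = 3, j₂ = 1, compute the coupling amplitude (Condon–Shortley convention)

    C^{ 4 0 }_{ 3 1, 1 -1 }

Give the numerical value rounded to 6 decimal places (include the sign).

+√(3/14) ≈ +0.462910

triangle: 0!*6!*2!/9! = 1440/362880
(j±m)!: 4!*2!*0!*2!*4!*4! = 55296
prefactor² = (2J+1)*Δ*N² = 13824/7
  k=0: +1/(0!*0!*2!*0!*4!*2!) = 1/96
Σ = 1/96  ⇒  CG² = 13824/7*1/96² = 3/14
CG = +√(3/14) = +0.462910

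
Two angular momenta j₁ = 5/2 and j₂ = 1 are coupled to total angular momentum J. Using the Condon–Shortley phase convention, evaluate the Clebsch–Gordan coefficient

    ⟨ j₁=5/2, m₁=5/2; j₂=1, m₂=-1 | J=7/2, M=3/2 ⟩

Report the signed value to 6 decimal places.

triangle: 0!×5!×2!/8! = 240/40320
(j±m)!: 5!×0!×0!×2!×5!×2! = 57600
prefactor² = (2J+1)×Δ×N² = 19200/7
  k=0: +1/(0!×0!×0!×0!×5!×2!) = 1/240
Σ = 1/240  ⇒  CG² = 19200/7×1/240² = 1/21
CG = +√(1/21) = +0.218218

+√(1/21) = +0.218218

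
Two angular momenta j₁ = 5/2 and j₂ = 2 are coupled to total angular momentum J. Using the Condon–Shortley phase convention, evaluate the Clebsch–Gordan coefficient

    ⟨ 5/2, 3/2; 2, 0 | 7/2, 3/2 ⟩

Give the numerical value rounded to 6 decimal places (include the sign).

+√(2/7) = +0.534522

√[8·1!4!3!/9! · 4!1!2!2!5!2!] = √(512/7)
  +(−1)^0/∏(0,1,1,2,3,1)! = 1/12  (running 1/12)
  +(−1)^1/∏(1,0,0,1,4,2)! = -1/48  (running 1/16)
⟨..|..⟩ = √(512/7)·(1/16) = +0.534522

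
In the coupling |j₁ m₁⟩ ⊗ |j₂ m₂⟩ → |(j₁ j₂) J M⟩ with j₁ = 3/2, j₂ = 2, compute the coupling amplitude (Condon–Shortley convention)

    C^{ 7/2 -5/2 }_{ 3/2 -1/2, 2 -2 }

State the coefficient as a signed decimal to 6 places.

+0.654654

j₁+j₂−J=0  J+j₁−j₂=3  J−j₁+j₂=4  j₁+j₂+J+1=8
(j₁±m₁, j₂±m₂, J±M) = (1,2,0,4,1,6)
P² = 6912/7
sum k=0..0:
  [0] +1/48 = 1/48
S = 1/48
C² = P²·S² = 3/7 ; C = +0.654654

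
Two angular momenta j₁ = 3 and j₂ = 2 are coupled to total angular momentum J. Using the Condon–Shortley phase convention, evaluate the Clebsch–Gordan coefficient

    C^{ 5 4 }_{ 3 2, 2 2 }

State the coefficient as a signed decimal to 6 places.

triangle: 0!*6!*4!/11! = 17280/39916800
(j±m)!: 5!*1!*4!*0!*9!*1! = 1045094400
prefactor² = (2J+1)*Δ*N² = 4976640
  k=0: +1/(0!*0!*1!*4!*5!*0!) = 1/2880
Σ = 1/2880  ⇒  CG² = 4976640*1/2880² = 3/5
CG = +√(3/5) = +0.774597

+√(3/5) = +0.774597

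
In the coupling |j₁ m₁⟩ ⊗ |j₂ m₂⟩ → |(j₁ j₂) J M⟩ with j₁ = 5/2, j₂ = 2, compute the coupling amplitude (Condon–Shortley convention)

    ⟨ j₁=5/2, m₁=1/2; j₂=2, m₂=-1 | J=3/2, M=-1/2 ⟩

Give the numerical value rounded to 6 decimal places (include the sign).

j₁+j₂−J=3  J+j₁−j₂=2  J−j₁+j₂=1  j₁+j₂+J+1=7
(j₁±m₁, j₂±m₂, J±M) = (3,2,1,3,1,2)
P² = 48/35
sum k=0..1:
  [0] +1/12 = 1/12
  [1] −1/2 = -1/2
S = -5/12
C² = P²·S² = 5/21 ; C = -0.487950

-0.487950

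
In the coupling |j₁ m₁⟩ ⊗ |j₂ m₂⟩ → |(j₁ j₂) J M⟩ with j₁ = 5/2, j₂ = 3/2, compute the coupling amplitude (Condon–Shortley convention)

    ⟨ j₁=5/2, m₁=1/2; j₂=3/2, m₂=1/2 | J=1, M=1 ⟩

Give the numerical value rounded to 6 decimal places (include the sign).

+0.387298  (= +√(3/20))

√[3·3!2!0!/6! · 3!2!2!1!2!0!] = √(12/5)
  +(−1)^2/∏(2,1,0,0,2,0)! = 1/4  (running 1/4)
⟨..|..⟩ = √(12/5)·(1/4) = +0.387298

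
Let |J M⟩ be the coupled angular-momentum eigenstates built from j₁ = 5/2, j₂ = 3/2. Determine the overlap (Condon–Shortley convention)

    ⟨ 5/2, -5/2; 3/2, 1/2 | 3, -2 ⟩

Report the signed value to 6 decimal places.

√[7·1!4!2!/8! · 0!5!2!1!1!5!] = √(240)
  +(−1)^1/∏(1,0,4,1,0,1)! = -1/24  (running -1/24)
⟨..|..⟩ = √(240)·(-1/24) = -0.645497

−√(5/12) ≈ -0.645497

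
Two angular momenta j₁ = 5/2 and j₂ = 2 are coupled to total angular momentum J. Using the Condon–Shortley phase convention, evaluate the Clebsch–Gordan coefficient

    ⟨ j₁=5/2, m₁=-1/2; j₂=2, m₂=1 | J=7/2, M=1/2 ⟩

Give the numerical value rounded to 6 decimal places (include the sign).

triangle: 1!·4!·3!/9! = 144/362880
(j±m)!: 2!·3!·3!·1!·4!·3! = 10368
prefactor² = (2J+1)·Δ·N² = 1152/35
  k=0: +1/(0!·1!·3!·3!·1!·0!) = 1/36
  k=1: −1/(1!·0!·2!·2!·2!·1!) = -1/8
Σ = -7/72  ⇒  CG² = 1152/35·(-7/72)² = 14/45
CG = −√(14/45) = -0.557773

−√(14/45) ≈ -0.557773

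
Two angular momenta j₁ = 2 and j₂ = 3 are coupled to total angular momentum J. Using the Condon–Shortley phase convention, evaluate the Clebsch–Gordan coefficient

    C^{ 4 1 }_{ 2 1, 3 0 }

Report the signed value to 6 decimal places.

triangle: 1!*3!*5!/10! = 720/3628800
(j±m)!: 3!*1!*3!*3!*5!*3! = 155520
prefactor² = (2J+1)*Δ*N² = 1944/7
  k=0: +1/(0!*1!*1!*3!*2!*2!) = 1/24
  k=1: −1/(1!*0!*0!*2!*3!*3!) = -1/72
Σ = 1/36  ⇒  CG² = 1944/7*1/36² = 3/14
CG = +√(3/14) = +0.462910

+0.462910  (= +√(3/14))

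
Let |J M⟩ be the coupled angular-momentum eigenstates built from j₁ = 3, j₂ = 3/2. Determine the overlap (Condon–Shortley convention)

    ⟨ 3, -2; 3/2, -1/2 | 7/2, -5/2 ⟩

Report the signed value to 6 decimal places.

triangle: 1!·5!·2!/9! = 240/362880
(j±m)!: 1!·5!·1!·2!·1!·6! = 172800
prefactor² = (2J+1)·Δ·N² = 6400/7
  k=0: +1/(0!·1!·5!·1!·0!·1!) = 1/120
  k=1: −1/(1!·0!·4!·0!·1!·2!) = -1/48
Σ = -1/80  ⇒  CG² = 6400/7·(-1/80)² = 1/7
CG = −√(1/7) = -0.377964

−√(1/7) ≈ -0.377964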